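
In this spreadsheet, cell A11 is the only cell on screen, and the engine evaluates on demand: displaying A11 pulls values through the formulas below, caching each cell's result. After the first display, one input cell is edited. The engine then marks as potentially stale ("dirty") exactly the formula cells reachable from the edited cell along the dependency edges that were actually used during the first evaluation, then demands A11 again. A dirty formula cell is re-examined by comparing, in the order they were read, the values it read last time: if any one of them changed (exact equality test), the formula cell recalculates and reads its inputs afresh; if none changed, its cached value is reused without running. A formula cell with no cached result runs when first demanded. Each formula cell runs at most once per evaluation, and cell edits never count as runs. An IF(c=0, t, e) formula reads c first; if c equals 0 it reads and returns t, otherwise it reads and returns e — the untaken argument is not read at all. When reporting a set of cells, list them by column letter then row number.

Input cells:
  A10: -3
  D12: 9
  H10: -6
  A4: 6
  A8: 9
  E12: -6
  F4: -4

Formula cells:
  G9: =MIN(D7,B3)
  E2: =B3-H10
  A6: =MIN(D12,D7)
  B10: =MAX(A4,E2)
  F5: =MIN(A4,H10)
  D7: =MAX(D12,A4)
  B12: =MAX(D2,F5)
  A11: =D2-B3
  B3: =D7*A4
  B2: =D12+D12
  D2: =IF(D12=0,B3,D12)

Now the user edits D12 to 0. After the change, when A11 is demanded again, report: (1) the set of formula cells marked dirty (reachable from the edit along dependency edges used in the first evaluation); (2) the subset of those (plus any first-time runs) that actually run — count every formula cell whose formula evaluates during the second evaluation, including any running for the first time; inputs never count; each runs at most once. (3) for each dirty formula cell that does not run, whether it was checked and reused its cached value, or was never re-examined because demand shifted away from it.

Dirty set: A11, B3, D2, D7.
Run set: A11, B3, D2, D7 (4 run).
All dirty formula cells ended up running.

Initial pass — values computed on the first demand:
  D7 = MAX(9, 6) = 9
  B3 = 9 * 6 = 54
  D2 = IF(D12=0: D12=9 -> else branch D12) = 9
  A11 = 9 - 54 = -45

Second demand — change propagation:
  D7: re-runs because D12 9->0; new result 6.
  B3: re-runs because D7 9->6; new result 36.
  D2: re-runs because D12 9->0; D12 9->0; new result 36.
  A11: re-runs because D2 9->36; B3 54->36; new result 0.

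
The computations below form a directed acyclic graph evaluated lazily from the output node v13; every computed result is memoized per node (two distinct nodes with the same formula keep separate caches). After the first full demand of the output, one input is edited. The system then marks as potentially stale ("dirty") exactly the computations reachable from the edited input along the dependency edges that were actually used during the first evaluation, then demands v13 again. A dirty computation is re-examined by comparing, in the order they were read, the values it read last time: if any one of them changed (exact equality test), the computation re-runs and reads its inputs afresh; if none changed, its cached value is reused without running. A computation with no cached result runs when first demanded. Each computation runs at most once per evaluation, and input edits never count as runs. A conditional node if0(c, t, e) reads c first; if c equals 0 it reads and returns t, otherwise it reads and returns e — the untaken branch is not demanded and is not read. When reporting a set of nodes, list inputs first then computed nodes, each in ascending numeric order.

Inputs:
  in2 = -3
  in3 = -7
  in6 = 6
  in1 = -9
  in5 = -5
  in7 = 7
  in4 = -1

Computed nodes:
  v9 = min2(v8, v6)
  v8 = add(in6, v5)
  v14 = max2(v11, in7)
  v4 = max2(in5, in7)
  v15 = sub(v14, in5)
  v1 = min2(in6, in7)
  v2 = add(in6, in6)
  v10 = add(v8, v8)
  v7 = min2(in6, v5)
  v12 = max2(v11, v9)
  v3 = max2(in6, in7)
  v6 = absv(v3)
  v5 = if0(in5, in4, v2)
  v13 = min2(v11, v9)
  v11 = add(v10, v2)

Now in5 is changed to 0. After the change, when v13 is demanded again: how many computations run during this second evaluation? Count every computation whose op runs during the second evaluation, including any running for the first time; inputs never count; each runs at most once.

6 computations run: v5, v8, v9, v10, v11, v13.

First demand of the output computes:
  v2 = add(6, 6) = 12
  v3 = max2(6, 7) = 7
  v5 = if0(in5=-5 -> else branch v2) = 12
  v6 = absv(7) = 7
  v8 = add(6, 12) = 18
  v9 = min2(18, 7) = 7
  v10 = add(18, 18) = 36
  v11 = add(36, 12) = 48
  v13 = min2(48, 7) = 7

After the edit, cleaning proceeds:
  v5: a read changed (in5 -5->0) — executes, giving -1.
  v8: a read changed (v5 12->-1) — executes, giving 5.
  v9: a read changed (v8 18->5) — executes, giving 5.
  v10: a read changed (v8 18->5; v8 18->5) — executes, giving 10.
  v11: a read changed (v10 36->10) — executes, giving 22.
  v13: a read changed (v11 48->22; v9 7->5) — executes, giving 5.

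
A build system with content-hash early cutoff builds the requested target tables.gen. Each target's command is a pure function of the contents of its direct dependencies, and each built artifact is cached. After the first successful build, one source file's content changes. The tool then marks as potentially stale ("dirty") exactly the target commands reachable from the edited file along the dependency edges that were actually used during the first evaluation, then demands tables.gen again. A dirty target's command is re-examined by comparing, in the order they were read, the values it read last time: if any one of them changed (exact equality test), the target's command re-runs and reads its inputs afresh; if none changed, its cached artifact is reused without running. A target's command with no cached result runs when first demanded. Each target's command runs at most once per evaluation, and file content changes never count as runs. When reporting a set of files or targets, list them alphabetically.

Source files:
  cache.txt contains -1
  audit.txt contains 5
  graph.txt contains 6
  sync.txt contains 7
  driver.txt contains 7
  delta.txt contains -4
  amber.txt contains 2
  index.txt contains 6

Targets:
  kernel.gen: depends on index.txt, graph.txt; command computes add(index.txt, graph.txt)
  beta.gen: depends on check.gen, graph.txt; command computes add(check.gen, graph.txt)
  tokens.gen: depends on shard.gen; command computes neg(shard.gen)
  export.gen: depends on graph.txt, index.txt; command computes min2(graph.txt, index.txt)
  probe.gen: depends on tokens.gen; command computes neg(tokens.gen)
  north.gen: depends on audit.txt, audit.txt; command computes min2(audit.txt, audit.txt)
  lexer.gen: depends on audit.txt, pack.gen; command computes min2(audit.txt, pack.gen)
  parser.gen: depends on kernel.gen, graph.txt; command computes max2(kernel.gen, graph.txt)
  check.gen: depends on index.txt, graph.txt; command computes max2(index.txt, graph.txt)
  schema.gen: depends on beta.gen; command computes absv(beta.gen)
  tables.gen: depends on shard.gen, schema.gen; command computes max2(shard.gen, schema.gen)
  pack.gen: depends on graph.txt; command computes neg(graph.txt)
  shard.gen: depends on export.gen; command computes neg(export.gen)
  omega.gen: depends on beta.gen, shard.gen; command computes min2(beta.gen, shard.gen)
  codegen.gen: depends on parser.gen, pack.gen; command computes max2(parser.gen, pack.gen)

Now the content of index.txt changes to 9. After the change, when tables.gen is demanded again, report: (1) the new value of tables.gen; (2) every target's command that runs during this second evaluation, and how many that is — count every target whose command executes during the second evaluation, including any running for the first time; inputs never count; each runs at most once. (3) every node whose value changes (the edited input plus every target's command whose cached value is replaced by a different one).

First evaluation (everything demanded from the output):
  check.gen = max2(6, 6) = 6
  beta.gen = add(6, 6) = 12
  export.gen = min2(6, 6) = 6
  schema.gen = absv(12) = 12
  shard.gen = neg(6) = -6
  tables.gen = max2(-6, 12) = 12

Propagation after the edit:
  check.gen: runs — index.txt 6->9; result 9.
  beta.gen: runs — check.gen 6->9; result 15.
  export.gen: runs — index.txt 6->9; result 6 (same value as before).
  schema.gen: runs — beta.gen 12->15; result 15.
  shard.gen: checked — values it read are unchanged (export.gen unchanged); reused cached -6 without running.
  tables.gen: runs — schema.gen 12->15; result 15.

Key observation: the cutoff stops propagation at shard.gen — its inputs' values are unchanged, so it reuses its cache.

New value of tables.gen: 15.
Target commands that run: beta.gen, check.gen, export.gen, schema.gen, tables.gen — 5 in total.
Values that change: beta.gen, check.gen, index.txt, schema.gen, tables.gen.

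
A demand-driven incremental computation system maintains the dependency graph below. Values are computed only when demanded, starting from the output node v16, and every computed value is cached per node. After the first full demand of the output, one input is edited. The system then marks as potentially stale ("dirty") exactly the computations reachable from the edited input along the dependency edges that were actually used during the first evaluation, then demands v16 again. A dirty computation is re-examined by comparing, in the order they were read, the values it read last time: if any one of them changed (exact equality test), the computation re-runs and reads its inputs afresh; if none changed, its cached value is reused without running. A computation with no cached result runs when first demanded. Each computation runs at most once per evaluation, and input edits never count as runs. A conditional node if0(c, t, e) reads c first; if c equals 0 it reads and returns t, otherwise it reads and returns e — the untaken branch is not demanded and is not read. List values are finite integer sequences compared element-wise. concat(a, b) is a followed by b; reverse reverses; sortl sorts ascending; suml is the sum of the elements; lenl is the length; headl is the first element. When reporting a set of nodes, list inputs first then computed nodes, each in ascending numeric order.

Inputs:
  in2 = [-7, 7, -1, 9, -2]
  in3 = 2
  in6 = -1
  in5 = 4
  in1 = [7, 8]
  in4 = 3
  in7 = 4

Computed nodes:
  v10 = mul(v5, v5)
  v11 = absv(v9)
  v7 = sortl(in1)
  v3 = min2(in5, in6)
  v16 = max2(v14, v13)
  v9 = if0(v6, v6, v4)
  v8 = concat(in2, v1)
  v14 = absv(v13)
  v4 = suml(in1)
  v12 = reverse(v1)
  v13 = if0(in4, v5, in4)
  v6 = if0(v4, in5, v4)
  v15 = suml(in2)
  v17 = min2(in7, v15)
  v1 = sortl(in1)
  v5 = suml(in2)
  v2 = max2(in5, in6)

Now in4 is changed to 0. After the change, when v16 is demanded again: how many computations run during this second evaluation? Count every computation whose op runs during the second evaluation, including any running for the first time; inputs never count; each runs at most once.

Computations that run: v5, v13, v14, v16 — 4 in total.
Key observation: a condition flipped, so demand reaches new nodes — v5 runs for the first time.

First evaluation (everything demanded from the output):
  v13 = if0(in4=3 -> else branch in4) = 3
  v14 = absv(3) = 3
  v16 = max2(3, 3) = 3

Propagation after the edit:
  v5: demanded for the first time — runs, produces 6.
  v13: runs — in4 3->0; in4 3->0; result 6.
  v14: runs — v13 3->6; result 6.
  v16: runs — v14 3->6; v13 3->6; result 6.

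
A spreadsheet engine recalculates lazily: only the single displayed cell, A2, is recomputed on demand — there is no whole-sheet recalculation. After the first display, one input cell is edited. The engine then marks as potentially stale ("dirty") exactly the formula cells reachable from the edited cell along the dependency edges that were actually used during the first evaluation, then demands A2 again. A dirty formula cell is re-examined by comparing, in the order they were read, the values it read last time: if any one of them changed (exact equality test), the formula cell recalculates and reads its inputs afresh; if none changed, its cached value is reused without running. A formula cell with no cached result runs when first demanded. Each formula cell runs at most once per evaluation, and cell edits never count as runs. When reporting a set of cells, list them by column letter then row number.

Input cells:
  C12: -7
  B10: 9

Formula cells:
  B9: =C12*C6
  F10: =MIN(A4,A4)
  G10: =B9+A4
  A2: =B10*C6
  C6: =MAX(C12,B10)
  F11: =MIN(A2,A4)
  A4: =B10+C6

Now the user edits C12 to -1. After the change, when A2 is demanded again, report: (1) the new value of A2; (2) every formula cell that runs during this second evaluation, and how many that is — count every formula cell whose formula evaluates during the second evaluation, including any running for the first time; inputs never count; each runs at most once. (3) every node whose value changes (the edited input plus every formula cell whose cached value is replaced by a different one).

First evaluation (everything demanded from the output):
  C6 = MAX(-7, 9) = 9
  A2 = 9 * 9 = 81

Propagation after the edit:
  C6: runs — C12 -7->-1; result 9 (same value as before).
  A2: checked — values it read are unchanged (B10 unchanged, C6 unchanged); reused cached 81 without running.

Key observation: the change is absorbed at C6 — it re-runs but produces the same value, and the output's value is unchanged.

New value of A2: 81.
Formula cells that run: C6 — 1 in total.
Values that change: C12.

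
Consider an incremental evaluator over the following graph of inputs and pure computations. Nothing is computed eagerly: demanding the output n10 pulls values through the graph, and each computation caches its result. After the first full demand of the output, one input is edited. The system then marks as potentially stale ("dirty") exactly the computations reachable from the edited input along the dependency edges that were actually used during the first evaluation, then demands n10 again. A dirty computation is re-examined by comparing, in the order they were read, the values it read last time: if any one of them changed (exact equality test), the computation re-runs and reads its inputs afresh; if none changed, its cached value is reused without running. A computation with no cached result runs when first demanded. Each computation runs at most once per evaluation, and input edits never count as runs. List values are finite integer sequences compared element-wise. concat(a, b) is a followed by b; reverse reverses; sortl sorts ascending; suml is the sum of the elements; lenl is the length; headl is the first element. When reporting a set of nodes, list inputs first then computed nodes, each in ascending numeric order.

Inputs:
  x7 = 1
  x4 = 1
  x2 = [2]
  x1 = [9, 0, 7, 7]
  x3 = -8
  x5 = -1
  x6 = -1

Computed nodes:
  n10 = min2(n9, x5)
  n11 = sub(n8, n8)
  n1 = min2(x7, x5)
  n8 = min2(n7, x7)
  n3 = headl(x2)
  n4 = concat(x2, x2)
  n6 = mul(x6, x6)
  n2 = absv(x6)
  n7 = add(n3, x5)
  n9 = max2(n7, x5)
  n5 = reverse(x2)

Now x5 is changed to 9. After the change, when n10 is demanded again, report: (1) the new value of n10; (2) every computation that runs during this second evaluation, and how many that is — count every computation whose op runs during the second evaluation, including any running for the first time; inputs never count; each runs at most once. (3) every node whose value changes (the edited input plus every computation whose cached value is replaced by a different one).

n10 now evaluates to 9.
Run set: n7, n9, n10 (3 run).
Changed values: x5, n7, n9, n10.

Initial pass — values computed on the first demand:
  n3 = headl([2]) = 2
  n7 = add(2, -1) = 1
  n9 = max2(1, -1) = 1
  n10 = min2(1, -1) = -1

Second demand — change propagation:
  n7: re-runs because x5 -1->9; new result 11.
  n9: re-runs because n7 1->11; x5 -1->9; new result 11.
  n10: re-runs because n9 1->11; x5 -1->9; new result 9.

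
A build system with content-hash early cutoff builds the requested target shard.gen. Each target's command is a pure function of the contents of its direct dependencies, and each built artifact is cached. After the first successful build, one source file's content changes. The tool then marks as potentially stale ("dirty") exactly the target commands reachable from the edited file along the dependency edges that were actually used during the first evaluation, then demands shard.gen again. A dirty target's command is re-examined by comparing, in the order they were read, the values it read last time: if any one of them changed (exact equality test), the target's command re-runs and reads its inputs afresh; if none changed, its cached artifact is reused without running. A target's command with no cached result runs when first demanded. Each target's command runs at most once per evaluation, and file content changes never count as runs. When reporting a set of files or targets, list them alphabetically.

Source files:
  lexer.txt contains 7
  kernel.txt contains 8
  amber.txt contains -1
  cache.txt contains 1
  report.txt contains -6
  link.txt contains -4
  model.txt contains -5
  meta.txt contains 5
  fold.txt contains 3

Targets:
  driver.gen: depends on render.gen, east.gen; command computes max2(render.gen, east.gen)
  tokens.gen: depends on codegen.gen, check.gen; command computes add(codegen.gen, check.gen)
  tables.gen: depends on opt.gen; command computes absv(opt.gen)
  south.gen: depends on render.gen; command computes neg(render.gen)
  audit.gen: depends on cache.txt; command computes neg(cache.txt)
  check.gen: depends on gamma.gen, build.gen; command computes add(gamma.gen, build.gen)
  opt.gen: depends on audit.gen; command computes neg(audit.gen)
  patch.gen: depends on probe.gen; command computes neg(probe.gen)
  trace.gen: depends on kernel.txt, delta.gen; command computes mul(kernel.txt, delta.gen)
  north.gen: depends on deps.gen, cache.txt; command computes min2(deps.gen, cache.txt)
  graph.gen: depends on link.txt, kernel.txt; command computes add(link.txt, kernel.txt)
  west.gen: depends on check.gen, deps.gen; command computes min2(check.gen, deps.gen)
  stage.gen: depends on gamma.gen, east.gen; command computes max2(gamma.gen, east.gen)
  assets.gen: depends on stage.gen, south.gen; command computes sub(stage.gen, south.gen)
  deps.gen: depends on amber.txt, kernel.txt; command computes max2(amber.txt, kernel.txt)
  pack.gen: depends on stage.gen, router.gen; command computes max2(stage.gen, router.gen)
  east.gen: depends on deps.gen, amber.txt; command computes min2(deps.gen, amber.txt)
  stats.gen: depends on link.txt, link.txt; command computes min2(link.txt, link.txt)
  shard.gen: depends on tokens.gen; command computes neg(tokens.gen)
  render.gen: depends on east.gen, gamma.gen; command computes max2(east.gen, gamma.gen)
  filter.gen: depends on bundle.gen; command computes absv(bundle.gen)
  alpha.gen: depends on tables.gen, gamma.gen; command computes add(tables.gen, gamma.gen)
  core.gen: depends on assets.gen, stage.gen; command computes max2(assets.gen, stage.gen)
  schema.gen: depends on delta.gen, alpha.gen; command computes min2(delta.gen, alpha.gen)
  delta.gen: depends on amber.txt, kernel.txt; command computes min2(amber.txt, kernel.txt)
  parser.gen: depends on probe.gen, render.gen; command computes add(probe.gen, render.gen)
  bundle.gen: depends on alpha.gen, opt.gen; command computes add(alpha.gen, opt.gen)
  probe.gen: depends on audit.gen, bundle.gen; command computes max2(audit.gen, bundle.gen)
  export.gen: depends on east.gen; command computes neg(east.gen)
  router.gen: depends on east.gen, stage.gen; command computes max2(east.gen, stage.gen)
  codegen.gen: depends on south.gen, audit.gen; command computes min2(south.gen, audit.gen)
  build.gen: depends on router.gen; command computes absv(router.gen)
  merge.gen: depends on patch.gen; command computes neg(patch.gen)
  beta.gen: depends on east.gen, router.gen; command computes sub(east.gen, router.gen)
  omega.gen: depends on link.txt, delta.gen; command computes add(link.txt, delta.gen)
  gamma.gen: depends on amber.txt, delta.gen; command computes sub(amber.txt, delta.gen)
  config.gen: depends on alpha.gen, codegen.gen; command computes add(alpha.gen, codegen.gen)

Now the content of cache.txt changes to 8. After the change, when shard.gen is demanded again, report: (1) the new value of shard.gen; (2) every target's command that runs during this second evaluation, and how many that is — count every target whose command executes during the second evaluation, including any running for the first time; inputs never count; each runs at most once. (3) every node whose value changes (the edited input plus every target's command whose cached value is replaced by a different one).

New value of shard.gen: 8.
Target commands that run: audit.gen, codegen.gen, shard.gen, tokens.gen — 4 in total.
Values that change: audit.gen, cache.txt, codegen.gen, shard.gen, tokens.gen.

First evaluation (everything demanded from the output):
  audit.gen = neg(1) = -1
  delta.gen = min2(-1, 8) = -1
  deps.gen = max2(-1, 8) = 8
  east.gen = min2(8, -1) = -1
  gamma.gen = sub(-1, -1) = 0
  render.gen = max2(-1, 0) = 0
  south.gen = neg(0) = 0
  codegen.gen = min2(0, -1) = -1
  stage.gen = max2(0, -1) = 0
  router.gen = max2(-1, 0) = 0
  build.gen = absv(0) = 0
  check.gen = add(0, 0) = 0
  tokens.gen = add(-1, 0) = -1
  shard.gen = neg(-1) = 1

Propagation after the edit:
  audit.gen: runs — cache.txt 1->8; result -8.
  codegen.gen: runs — audit.gen -1->-8; result -8.
  tokens.gen: runs — codegen.gen -1->-8; result -8.
  shard.gen: runs — tokens.gen -1->-8; result 8.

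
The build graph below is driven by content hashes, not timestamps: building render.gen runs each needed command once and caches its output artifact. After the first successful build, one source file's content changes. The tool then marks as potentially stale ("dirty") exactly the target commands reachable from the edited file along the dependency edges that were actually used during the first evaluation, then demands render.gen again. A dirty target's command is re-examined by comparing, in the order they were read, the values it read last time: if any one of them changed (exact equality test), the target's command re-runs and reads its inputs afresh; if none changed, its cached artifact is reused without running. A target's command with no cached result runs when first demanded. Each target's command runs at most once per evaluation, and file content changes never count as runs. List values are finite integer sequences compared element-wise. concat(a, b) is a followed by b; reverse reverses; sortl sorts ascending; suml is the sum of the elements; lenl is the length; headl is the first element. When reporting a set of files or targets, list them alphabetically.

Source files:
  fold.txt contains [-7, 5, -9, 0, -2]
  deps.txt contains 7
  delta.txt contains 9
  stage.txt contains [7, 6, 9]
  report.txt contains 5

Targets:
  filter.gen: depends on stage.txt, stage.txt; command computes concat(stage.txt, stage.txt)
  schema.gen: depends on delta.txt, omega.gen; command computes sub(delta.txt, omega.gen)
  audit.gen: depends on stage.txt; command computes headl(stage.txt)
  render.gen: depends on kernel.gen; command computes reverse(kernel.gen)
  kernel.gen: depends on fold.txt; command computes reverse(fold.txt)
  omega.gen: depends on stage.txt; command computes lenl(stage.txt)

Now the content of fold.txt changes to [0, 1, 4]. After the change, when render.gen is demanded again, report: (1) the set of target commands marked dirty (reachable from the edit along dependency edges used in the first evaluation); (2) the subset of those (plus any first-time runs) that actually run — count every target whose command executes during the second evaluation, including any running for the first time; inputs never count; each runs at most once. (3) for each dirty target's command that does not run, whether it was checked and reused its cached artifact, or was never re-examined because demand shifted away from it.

Dirty set: kernel.gen, render.gen.
Run set: kernel.gen, render.gen (2 run).
All dirty target commands ended up running.

Initial pass — values computed on the first demand:
  kernel.gen = reverse([-7, 5, -9, 0, -2]) = [-2, 0, -9, 5, -7]
  render.gen = reverse([-2, 0, -9, 5, -7]) = [-7, 5, -9, 0, -2]

Second demand — change propagation:
  kernel.gen: re-runs because fold.txt [-7, 5, -9, 0, -2]->[0, 1, 4]; new result [4, 1, 0].
  render.gen: re-runs because kernel.gen [-2, 0, -9, 5, -7]->[4, 1, 0]; new result [0, 1, 4].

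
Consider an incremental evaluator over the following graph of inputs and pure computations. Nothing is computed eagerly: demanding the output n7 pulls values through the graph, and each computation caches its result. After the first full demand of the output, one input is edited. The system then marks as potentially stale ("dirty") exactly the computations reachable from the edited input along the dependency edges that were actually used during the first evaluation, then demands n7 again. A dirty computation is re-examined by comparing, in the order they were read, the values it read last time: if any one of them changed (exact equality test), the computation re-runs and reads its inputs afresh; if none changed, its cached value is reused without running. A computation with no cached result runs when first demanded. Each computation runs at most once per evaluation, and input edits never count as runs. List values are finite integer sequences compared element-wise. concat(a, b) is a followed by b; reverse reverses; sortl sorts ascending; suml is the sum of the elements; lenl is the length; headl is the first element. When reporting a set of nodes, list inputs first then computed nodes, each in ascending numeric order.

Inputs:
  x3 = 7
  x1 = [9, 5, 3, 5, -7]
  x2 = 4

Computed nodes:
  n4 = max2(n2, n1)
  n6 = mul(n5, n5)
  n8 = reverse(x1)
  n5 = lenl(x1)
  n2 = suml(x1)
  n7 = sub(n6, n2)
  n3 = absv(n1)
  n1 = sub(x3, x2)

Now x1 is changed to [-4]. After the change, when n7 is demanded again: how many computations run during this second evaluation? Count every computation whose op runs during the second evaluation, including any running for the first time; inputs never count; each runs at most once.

Initial pass — values computed on the first demand:
  n2 = suml([9, 5, 3, 5, -7]) = 15
  n5 = lenl([9, 5, 3, 5, -7]) = 5
  n6 = mul(5, 5) = 25
  n7 = sub(25, 15) = 10

Second demand — change propagation:
  n2: re-runs because x1 [9, 5, 3, 5, -7]->[-4]; new result -4.
  n5: re-runs because x1 [9, 5, 3, 5, -7]->[-4]; new result 1.
  n6: re-runs because n5 5->1; n5 5->1; new result 1.
  n7: re-runs because n6 25->1; n2 15->-4; new result 5.

Run set: n2, n5, n6, n7 (4 run).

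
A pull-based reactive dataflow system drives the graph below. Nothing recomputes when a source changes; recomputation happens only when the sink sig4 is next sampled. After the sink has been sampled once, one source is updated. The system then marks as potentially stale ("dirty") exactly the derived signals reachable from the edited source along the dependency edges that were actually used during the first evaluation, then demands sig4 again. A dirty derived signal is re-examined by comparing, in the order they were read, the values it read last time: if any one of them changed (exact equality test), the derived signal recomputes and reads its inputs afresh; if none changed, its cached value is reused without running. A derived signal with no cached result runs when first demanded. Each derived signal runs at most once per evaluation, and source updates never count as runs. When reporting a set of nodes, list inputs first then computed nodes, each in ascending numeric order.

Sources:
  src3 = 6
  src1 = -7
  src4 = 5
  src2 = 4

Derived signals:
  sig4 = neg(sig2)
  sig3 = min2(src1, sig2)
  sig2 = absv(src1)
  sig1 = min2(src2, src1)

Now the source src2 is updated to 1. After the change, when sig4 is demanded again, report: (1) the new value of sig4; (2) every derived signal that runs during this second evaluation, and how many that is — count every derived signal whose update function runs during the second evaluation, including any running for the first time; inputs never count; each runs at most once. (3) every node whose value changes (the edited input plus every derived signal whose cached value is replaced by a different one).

New value of sig4: -7.
Derived signals that run: none — 0 in total.
Values that change: src2.
Key observation: src2 is never demanded by the output, so the edit triggers no recomputation at all.

First evaluation (everything demanded from the output):
  sig2 = absv(-7) = 7
  sig4 = neg(7) = -7

Propagation after the edit:
  src2 feeds no computation that the output demands — nothing is marked dirty and nothing runs.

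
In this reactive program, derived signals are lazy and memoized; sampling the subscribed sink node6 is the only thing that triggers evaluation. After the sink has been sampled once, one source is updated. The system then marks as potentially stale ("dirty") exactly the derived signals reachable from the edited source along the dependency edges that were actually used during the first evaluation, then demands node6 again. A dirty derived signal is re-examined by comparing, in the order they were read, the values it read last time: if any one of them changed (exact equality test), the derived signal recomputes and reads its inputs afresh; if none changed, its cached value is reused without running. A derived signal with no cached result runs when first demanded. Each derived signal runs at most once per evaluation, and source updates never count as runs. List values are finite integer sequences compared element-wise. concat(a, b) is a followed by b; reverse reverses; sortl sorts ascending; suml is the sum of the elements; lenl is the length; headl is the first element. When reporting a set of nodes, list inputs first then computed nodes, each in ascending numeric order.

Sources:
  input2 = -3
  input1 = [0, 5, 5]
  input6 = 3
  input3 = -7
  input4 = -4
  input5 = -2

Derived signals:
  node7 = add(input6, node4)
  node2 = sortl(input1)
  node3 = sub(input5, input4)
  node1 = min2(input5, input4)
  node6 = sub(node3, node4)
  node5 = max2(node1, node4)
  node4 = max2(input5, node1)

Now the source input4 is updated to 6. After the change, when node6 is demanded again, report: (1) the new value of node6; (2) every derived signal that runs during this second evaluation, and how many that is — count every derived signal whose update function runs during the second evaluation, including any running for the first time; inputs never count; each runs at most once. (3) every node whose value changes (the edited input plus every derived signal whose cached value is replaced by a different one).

Demanding node6 again yields -6.
4 derived signals run: node1, node3, node4, node6.
The nodes whose values change: input4, node1, node3, node6.

First demand of the output computes:
  node1 = min2(-2, -4) = -4
  node3 = sub(-2, -4) = 2
  node4 = max2(-2, -4) = -2
  node6 = sub(2, -2) = 4

After the edit, cleaning proceeds:
  node1: a read changed (input4 -4->6) — executes, giving -2.
  node3: a read changed (input4 -4->6) — executes, giving -8.
  node4: a read changed (node1 -4->-2) — executes, giving -2 — identical to its old value.
  node6: a read changed (node3 2->-8) — executes, giving -6.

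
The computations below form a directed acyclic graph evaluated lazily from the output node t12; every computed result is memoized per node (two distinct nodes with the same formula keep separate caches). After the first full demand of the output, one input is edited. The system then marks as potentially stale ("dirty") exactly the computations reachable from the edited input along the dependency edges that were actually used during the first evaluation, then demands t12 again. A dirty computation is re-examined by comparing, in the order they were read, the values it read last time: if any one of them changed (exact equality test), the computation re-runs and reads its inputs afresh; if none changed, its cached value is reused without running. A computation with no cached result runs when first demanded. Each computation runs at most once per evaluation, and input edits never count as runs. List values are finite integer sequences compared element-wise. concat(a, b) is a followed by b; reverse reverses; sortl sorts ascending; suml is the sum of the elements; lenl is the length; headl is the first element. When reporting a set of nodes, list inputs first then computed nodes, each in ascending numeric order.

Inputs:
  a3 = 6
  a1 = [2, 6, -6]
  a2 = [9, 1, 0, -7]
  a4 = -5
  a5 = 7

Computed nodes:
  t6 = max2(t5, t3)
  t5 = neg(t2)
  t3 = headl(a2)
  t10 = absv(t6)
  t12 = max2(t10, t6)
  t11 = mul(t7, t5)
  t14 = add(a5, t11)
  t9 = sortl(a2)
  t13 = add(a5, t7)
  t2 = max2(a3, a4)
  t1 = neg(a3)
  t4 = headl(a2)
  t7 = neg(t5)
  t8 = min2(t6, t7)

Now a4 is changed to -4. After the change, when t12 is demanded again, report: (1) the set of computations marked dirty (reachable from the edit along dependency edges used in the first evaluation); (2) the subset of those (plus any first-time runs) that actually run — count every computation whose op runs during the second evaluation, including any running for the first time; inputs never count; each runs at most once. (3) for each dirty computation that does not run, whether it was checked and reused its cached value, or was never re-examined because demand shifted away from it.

First demand of the output computes:
  t2 = max2(6, -5) = 6
  t3 = headl([9, 1, 0, -7]) = 9
  t5 = neg(6) = -6
  t6 = max2(-6, 9) = 9
  t10 = absv(9) = 9
  t12 = max2(9, 9) = 9

After the edit, cleaning proceeds:
  t2: a read changed (a4 -5->-4) — executes, giving 6 — identical to its old value.
  t5: dirty, but its reads are unchanged (t2 unchanged); cached -6 stands.
  t6: dirty, but its reads are unchanged (t5 unchanged, t3 unchanged); cached 9 stands.
  t10: dirty, but its reads are unchanged (t6 unchanged); cached 9 stands.
  t12: dirty, but its reads are unchanged (t10 unchanged, t6 unchanged); cached 9 stands.

Note the absorption at t2: it re-runs yet its value is the same, leaving the output's value untouched.

The edit dirties: t2, t5, t6, t10, t12.
1 computations run: t2.
Cache hits after checking: t5, t6, t10, t12.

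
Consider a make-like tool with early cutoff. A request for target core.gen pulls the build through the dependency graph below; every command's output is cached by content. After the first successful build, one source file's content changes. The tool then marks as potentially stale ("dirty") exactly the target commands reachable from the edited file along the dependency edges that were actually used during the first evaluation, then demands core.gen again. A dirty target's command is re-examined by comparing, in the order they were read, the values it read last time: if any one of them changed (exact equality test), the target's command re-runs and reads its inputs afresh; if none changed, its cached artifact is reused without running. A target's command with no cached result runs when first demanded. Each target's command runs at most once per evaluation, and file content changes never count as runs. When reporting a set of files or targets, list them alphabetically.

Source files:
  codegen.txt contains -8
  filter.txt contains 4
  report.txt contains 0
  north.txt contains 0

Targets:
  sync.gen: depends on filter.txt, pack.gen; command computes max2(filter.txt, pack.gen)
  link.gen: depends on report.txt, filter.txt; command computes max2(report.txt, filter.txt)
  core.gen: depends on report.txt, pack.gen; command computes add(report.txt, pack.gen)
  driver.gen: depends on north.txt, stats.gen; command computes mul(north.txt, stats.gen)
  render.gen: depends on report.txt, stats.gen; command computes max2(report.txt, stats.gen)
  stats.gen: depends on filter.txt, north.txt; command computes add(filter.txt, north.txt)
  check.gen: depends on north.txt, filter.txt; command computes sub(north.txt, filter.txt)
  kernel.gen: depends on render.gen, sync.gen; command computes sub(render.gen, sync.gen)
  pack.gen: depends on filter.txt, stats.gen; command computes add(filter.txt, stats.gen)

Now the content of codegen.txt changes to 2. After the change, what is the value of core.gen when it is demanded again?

Demanding core.gen again yields 8.
Note the shortcut — nothing in the graph depends on codegen.txt at all, so no recomputation happens.

First demand of the output computes:
  stats.gen = add(4, 0) = 4
  pack.gen = add(4, 4) = 8
  core.gen = add(0, 8) = 8

After the edit, cleaning proceeds:
  no node depends on codegen.txt at all; the second demand re-runs nothing.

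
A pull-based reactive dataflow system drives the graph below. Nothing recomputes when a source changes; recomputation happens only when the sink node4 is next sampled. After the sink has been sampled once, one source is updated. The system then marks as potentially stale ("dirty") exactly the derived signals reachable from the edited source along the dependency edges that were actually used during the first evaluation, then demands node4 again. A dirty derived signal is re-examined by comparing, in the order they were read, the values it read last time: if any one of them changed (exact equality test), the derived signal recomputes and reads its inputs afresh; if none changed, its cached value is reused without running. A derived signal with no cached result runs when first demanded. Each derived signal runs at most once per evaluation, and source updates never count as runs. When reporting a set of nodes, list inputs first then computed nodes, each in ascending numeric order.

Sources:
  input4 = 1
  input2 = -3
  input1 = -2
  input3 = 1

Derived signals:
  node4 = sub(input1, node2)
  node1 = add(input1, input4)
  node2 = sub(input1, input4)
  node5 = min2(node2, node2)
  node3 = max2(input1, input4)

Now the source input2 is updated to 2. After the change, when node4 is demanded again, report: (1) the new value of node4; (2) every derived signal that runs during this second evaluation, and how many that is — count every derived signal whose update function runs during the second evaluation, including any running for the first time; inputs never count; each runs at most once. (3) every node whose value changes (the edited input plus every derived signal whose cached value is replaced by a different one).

First evaluation (everything demanded from the output):
  node2 = sub(-2, 1) = -3
  node4 = sub(-2, -3) = 1

Propagation after the edit:
  input2 feeds no computation that the output demands — nothing is marked dirty and nothing runs.

Key observation: input2 is never demanded by the output, so the edit triggers no recomputation at all.

New value of node4: 1.
Derived signals that run: none — 0 in total.
Values that change: input2.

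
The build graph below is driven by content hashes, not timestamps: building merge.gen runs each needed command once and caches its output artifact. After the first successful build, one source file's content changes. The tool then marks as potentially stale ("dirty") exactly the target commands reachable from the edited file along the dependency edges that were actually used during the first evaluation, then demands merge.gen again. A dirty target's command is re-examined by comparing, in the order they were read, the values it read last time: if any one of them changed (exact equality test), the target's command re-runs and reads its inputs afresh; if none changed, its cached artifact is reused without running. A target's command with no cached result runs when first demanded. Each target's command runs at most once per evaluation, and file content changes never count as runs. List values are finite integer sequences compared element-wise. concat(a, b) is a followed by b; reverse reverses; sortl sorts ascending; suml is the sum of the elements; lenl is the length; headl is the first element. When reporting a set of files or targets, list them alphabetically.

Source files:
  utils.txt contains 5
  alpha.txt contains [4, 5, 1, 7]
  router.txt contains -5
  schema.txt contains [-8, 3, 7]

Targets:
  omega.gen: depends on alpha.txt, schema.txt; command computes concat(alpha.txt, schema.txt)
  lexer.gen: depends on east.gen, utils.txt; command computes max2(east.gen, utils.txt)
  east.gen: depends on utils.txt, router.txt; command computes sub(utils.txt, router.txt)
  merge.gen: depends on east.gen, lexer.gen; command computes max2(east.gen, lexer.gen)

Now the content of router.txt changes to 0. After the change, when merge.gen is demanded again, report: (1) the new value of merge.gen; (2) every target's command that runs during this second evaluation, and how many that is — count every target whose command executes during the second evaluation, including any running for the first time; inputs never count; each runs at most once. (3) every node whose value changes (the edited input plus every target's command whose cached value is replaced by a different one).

Initial pass — values computed on the first demand:
  east.gen = sub(5, -5) = 10
  lexer.gen = max2(10, 5) = 10
  merge.gen = max2(10, 10) = 10

Second demand — change propagation:
  east.gen: re-runs because router.txt -5->0; new result 5.
  lexer.gen: re-runs because east.gen 10->5; new result 5.
  merge.gen: re-runs because east.gen 10->5; lexer.gen 10->5; new result 5.

merge.gen now evaluates to 5.
Run set: east.gen, lexer.gen, merge.gen (3 run).
Changed values: east.gen, lexer.gen, merge.gen, router.txt.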